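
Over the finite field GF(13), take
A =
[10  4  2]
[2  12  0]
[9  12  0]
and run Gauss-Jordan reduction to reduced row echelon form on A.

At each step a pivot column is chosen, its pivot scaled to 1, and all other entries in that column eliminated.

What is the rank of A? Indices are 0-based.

rank = 3

[1] R0 /= 10  ⇒  (1, 3, 8)
     R1 -= 2·R0  ⇒  (0, 6, 10)
     R2 -= 9·R0  ⇒  (0, 11, 6)
[2] R1 /= 6  ⇒  (0, 1, 6)
     R0 -= 3·R1  ⇒  (1, 0, 3)
     R2 -= 11·R1  ⇒  (0, 0, 5)
[3] R2 /= 5  ⇒  (0, 0, 1)
     R0 -= 3·R2  ⇒  (1, 0, 0)
     R1 -= 6·R2  ⇒  (0, 1, 0)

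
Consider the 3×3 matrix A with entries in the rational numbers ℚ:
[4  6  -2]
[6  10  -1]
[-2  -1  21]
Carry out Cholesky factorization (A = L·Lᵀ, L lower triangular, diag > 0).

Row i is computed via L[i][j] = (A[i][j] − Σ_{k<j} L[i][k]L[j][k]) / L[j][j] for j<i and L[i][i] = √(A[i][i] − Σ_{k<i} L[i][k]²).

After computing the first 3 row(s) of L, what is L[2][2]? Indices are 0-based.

Step 1: L[0][0] = √(4) = 2.
  L[1][0] = (6) / L[0][0] = 3.
Step 2: L[1][1] = √(1) = 1.
  L[2][0] = (-2) / L[0][0] = -1.
  L[2][1] = (2) / L[1][1] = 2.
Step 3: L[2][2] = √(16) = 4.

L[2][2] = 4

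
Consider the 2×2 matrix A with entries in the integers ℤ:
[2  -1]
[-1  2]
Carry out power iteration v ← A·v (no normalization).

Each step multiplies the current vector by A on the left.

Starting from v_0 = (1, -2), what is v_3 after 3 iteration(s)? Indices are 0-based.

v_0 = (1, -2).
v_1 = A·v_0 = (4, -5).
v_2 = A·v_1 = (13, -14).
v_3 = A·v_2 = (40, -41).

v_3 = (40, -41)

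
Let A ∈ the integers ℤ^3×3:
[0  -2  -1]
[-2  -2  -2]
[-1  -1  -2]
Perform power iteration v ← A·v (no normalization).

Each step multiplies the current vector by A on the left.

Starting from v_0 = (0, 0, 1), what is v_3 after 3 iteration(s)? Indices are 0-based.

v_3 = (-27, -46, -30)

v_0 = (0, 0, 1).
v_1 = A·v_0 = (-1, -2, -2).
v_2 = A·v_1 = (6, 10, 7).
v_3 = A·v_2 = (-27, -46, -30).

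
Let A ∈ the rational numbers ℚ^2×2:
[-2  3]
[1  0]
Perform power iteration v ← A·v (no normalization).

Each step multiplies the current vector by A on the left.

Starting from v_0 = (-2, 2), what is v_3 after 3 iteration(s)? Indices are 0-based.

v_3 = (82, -26)

v_0 = (-2, 2).
v_1 = A·v_0 = (10, -2).
v_2 = A·v_1 = (-26, 10).
v_3 = A·v_2 = (82, -26).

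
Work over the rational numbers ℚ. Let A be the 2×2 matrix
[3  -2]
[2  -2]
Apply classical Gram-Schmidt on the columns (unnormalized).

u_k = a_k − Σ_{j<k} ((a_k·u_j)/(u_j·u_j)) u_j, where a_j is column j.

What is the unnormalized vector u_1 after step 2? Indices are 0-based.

Step 1: u_0 = a_0 = (3, 2).
Step 2: u_1 = a_1 − (-10/13)·u_0 = (4/13, -6/13).

u_1 = (4/13, -6/13)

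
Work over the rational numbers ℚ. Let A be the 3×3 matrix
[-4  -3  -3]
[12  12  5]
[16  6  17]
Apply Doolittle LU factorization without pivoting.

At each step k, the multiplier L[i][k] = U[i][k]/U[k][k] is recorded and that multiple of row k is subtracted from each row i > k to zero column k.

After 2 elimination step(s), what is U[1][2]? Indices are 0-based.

[col 0] pivot -4
  R1 -= -3*R0 → (0, 3, -4)  (L[1][0] := -3)
  R2 -= -4*R0 → (0, -6, 5)  (L[2][0] := -4)
[col 1] pivot 3
  R2 -= -2*R1 → (0, 0, -3)  (L[2][1] := -2)

U[1][2] = -4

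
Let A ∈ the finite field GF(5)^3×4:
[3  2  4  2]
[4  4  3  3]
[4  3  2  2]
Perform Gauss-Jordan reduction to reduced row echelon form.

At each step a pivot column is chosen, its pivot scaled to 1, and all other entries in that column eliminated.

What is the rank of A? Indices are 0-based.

pivot(0,0)=3: scale R0 → (1, 4, 3, 4)
  clear (1,0): R1 −= (4)R0 → (0, 3, 1, 2)
  clear (2,0): R2 −= (4)R0 → (0, 2, 0, 1)
pivot(1,1)=3: scale R1 → (0, 1, 2, 4)
  clear (0,1): R0 −= (4)R1 → (1, 0, 0, 3)
  clear (2,1): R2 −= (2)R1 → (0, 0, 1, 3)
pivot(2,2)=1: scale R2 → (0, 0, 1, 3)
  clear (1,2): R1 −= (2)R2 → (0, 1, 0, 3)

rank = 3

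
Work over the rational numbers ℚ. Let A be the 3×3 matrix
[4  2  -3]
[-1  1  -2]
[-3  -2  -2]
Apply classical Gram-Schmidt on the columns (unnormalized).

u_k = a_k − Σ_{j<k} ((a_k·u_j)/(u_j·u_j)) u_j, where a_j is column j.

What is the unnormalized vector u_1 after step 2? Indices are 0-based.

u_1 = (0, 3/2, -1/2)

Step 1: u_0 = a_0 = (4, -1, -3).
Step 2: u_1 = a_1 − (1/2)·u_0 = (0, 3/2, -1/2).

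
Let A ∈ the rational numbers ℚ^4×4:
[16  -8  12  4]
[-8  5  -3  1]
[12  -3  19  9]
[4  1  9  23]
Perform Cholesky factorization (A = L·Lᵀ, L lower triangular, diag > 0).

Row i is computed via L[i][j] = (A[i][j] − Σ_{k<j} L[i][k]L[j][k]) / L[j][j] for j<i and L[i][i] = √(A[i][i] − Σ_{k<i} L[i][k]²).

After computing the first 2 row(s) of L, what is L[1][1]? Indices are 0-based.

Step 1: L[0][0] = √(16) = 4.
  L[1][0] = (-8) / L[0][0] = -2.
Step 2: L[1][1] = √(1) = 1.

L[1][1] = 1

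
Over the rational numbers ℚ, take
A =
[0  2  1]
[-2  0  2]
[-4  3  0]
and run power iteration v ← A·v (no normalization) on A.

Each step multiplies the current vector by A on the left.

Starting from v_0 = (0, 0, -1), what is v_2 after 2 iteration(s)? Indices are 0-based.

v_0 = (0, 0, -1).
v_1 = A·v_0 = (-1, -2, 0).
v_2 = A·v_1 = (-4, 2, -2).

v_2 = (-4, 2, -2)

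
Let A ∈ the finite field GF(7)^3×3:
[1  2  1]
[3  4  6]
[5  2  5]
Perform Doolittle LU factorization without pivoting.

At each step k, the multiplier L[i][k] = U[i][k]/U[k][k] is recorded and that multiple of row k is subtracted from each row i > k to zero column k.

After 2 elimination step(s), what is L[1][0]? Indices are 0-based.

L[1][0] = 3

k=0: U[0][0]=1
  eliminate (1,0): mult=3, new row 1: (0, 5, 3); set L[1][0]=3
  eliminate (2,0): mult=5, new row 2: (0, 6, 0); set L[2][0]=5
k=1: U[1][1]=5
  eliminate (2,1): mult=4, new row 2: (0, 0, 2); set L[2][1]=4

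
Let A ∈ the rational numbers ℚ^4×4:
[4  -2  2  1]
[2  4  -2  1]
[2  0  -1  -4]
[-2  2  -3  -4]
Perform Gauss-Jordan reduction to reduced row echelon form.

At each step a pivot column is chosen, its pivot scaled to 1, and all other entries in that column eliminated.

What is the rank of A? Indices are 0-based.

rank = 4

pivot(0,0)=4: scale R0 → (1, -1/2, 1/2, 1/4)
  clear (1,0): R1 −= (2)R0 → (0, 5, -3, 1/2)
  clear (2,0): R2 −= (2)R0 → (0, 1, -2, -9/2)
  clear (3,0): R3 −= (-2)R0 → (0, 1, -2, -7/2)
pivot(1,1)=5: scale R1 → (0, 1, -3/5, 1/10)
  clear (0,1): R0 −= (-1/2)R1 → (1, 0, 1/5, 3/10)
  clear (2,1): R2 −= (1)R1 → (0, 0, -7/5, -23/5)
  clear (3,1): R3 −= (1)R1 → (0, 0, -7/5, -18/5)
pivot(2,2)=-7/5: scale R2 → (0, 0, 1, 23/7)
  clear (0,2): R0 −= (1/5)R2 → (1, 0, 0, -5/14)
  clear (1,2): R1 −= (-3/5)R2 → (0, 1, 0, 29/14)
  clear (3,2): R3 −= (-7/5)R2 → (0, 0, 0, 1)
pivot(3,3)=1: scale R3 → (0, 0, 0, 1)
  clear (0,3): R0 −= (-5/14)R3 → (1, 0, 0, 0)
  clear (1,3): R1 −= (29/14)R3 → (0, 1, 0, 0)
  clear (2,3): R2 −= (23/7)R3 → (0, 0, 1, 0)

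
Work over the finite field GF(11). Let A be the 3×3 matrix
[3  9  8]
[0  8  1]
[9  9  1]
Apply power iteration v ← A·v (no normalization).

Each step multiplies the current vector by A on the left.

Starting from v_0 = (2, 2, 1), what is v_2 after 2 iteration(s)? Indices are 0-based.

v_0 = (2, 2, 1).
v_1 = A·v_0 = (10, 6, 4).
v_2 = A·v_1 = (6, 8, 5).

v_2 = (6, 8, 5)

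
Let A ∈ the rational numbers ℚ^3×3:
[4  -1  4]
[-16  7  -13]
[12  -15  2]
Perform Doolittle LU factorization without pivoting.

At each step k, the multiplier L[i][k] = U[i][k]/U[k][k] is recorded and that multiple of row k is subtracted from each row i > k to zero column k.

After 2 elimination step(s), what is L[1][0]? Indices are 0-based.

k=0: U[0][0]=4
  eliminate (1,0): mult=-4, new row 1: (0, 3, 3); set L[1][0]=-4
  eliminate (2,0): mult=3, new row 2: (0, -12, -10); set L[2][0]=3
k=1: U[1][1]=3
  eliminate (2,1): mult=-4, new row 2: (0, 0, 2); set L[2][1]=-4

L[1][0] = -4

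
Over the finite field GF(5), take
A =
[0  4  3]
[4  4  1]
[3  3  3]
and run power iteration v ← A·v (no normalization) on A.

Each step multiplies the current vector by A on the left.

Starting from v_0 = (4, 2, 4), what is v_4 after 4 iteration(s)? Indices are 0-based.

v_0 = (4, 2, 4).
v_1 = A·v_0 = (0, 3, 0).
v_2 = A·v_1 = (2, 2, 4).
v_3 = A·v_2 = (0, 0, 4).
v_4 = A·v_3 = (2, 4, 2).

v_4 = (2, 4, 2)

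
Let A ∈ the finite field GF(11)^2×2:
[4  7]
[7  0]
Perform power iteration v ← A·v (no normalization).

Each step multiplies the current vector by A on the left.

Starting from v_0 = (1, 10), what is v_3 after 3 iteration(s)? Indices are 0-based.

v_0 = (1, 10).
v_1 = A·v_0 = (8, 7).
v_2 = A·v_1 = (4, 1).
v_3 = A·v_2 = (1, 6).

v_3 = (1, 6)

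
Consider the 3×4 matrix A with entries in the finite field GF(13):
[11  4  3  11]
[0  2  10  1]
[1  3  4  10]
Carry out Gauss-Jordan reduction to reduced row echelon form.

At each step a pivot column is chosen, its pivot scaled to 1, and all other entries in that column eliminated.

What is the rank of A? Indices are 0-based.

rank = 2

step 1: normalize row 0 (÷11) = (1, 11, 5, 1)
  row 2: subtract 1×row0 = (0, 5, 12, 9)
step 2: normalize row 1 (÷2) = (0, 1, 5, 7)
  row 0: subtract 11×row1 = (1, 0, 2, 2)
  row 2: subtract 5×row1 = (0, 0, 0, 0)
skip col 2 (zero from row 2)
skip col 3 (zero from row 2)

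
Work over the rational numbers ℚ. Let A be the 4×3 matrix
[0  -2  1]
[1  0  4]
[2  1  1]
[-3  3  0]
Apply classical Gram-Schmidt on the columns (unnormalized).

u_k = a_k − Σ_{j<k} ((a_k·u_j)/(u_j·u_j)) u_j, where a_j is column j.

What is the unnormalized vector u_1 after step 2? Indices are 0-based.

Step 1: u_0 = a_0 = (0, 1, 2, -3).
Step 2: u_1 = a_1 − (-1/2)·u_0 = (-2, 1/2, 2, 3/2).

u_1 = (-2, 1/2, 2, 3/2)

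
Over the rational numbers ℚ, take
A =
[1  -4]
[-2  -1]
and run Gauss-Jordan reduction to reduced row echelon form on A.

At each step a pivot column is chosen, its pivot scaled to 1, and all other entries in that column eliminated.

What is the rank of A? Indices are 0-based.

rank = 2

step 1: normalize row 0 (÷1) = (1, -4)
  row 1: subtract -2×row0 = (0, -9)
step 2: normalize row 1 (÷-9) = (0, 1)
  row 0: subtract -4×row1 = (1, 0)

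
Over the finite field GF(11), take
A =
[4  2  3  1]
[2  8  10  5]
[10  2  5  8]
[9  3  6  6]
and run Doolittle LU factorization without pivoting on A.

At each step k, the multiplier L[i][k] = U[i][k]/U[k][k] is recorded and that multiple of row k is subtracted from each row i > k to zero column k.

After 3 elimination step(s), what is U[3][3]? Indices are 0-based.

Step 1: pivot at (0,0) is 4.
  row1 ← row1 − (6)·row0  ⇒  L[1][0]=6, U row1=(0, 7, 3, 10)
  row2 ← row2 − (8)·row0  ⇒  L[2][0]=8, U row2=(0, 8, 3, 0)
  row3 ← row3 − (5)·row0  ⇒  L[3][0]=5, U row3=(0, 4, 2, 1)
Step 2: pivot at (1,1) is 7.
  row2 ← row2 − (9)·row1  ⇒  L[2][1]=9, U row2=(0, 0, 9, 9)
  row3 ← row3 − (10)·row1  ⇒  L[3][1]=10, U row3=(0, 0, 5, 0)
Step 3: pivot at (2,2) is 9.
  row3 ← row3 − (3)·row2  ⇒  L[3][2]=3, U row3=(0, 0, 0, 6)

U[3][3] = 6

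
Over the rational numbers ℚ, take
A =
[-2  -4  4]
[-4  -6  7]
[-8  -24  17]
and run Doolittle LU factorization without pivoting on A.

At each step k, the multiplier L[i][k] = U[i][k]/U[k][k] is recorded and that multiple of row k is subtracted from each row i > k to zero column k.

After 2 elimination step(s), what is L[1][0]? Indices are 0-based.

Step 1: pivot at (0,0) is -2.
  row1 ← row1 − (2)·row0  ⇒  L[1][0]=2, U row1=(0, 2, -1)
  row2 ← row2 − (4)·row0  ⇒  L[2][0]=4, U row2=(0, -8, 1)
Step 2: pivot at (1,1) is 2.
  row2 ← row2 − (-4)·row1  ⇒  L[2][1]=-4, U row2=(0, 0, -3)

L[1][0] = 2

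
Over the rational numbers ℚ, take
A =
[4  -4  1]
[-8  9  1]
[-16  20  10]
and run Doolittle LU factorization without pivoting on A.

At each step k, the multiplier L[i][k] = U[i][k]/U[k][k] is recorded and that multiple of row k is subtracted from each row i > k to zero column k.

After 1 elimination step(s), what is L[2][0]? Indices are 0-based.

k=0: U[0][0]=4
  eliminate (1,0): mult=-2, new row 1: (0, 1, 3); set L[1][0]=-2
  eliminate (2,0): mult=-4, new row 2: (0, 4, 14); set L[2][0]=-4

L[2][0] = -4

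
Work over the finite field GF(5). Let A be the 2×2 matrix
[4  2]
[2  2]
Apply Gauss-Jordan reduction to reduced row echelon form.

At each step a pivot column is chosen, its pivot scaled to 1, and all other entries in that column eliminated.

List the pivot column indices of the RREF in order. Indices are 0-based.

pivot(0,0)=4: scale R0 → (1, 3)
  clear (1,0): R1 −= (2)R0 → (0, 1)
pivot(1,1)=1: scale R1 → (0, 1)
  clear (0,1): R0 −= (3)R1 → (1, 0)

pivot columns: 0, 1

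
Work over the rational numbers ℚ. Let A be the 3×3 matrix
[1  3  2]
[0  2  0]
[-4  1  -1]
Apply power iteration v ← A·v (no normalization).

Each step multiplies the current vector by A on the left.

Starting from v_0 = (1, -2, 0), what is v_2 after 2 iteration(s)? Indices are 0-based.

v_0 = (1, -2, 0).
v_1 = A·v_0 = (-5, -4, -6).
v_2 = A·v_1 = (-29, -8, 22).

v_2 = (-29, -8, 22)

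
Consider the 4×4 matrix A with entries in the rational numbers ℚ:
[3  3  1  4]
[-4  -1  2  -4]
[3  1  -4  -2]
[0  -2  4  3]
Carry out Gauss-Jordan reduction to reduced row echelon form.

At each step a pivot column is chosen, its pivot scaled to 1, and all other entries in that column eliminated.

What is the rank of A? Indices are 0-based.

rank = 4

pivot(0,0)=3: scale R0 → (1, 1, 1/3, 4/3)
  clear (1,0): R1 −= (-4)R0 → (0, 3, 10/3, 4/3)
  clear (2,0): R2 −= (3)R0 → (0, -2, -5, -6)
pivot(1,1)=3: scale R1 → (0, 1, 10/9, 4/9)
  clear (0,1): R0 −= (1)R1 → (1, 0, -7/9, 8/9)
  clear (2,1): R2 −= (-2)R1 → (0, 0, -25/9, -46/9)
  clear (3,1): R3 −= (-2)R1 → (0, 0, 56/9, 35/9)
pivot(2,2)=-25/9: scale R2 → (0, 0, 1, 46/25)
  clear (0,2): R0 −= (-7/9)R2 → (1, 0, 0, 58/25)
  clear (1,2): R1 −= (10/9)R2 → (0, 1, 0, -8/5)
  clear (3,2): R3 −= (56/9)R2 → (0, 0, 0, -189/25)
pivot(3,3)=-189/25: scale R3 → (0, 0, 0, 1)
  clear (0,3): R0 −= (58/25)R3 → (1, 0, 0, 0)
  clear (1,3): R1 −= (-8/5)R3 → (0, 1, 0, 0)
  clear (2,3): R2 −= (46/25)R3 → (0, 0, 1, 0)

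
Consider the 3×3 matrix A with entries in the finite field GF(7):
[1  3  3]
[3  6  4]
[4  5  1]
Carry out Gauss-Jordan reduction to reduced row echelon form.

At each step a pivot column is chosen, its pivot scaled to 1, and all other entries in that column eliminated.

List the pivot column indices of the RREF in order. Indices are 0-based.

pivot columns: 0, 1, 2

pivot(0,0)=1: scale R0 → (1, 3, 3)
  clear (1,0): R1 −= (3)R0 → (0, 4, 2)
  clear (2,0): R2 −= (4)R0 → (0, 0, 3)
pivot(1,1)=4: scale R1 → (0, 1, 4)
  clear (0,1): R0 −= (3)R1 → (1, 0, 5)
pivot(2,2)=3: scale R2 → (0, 0, 1)
  clear (0,2): R0 −= (5)R2 → (1, 0, 0)
  clear (1,2): R1 −= (4)R2 → (0, 1, 0)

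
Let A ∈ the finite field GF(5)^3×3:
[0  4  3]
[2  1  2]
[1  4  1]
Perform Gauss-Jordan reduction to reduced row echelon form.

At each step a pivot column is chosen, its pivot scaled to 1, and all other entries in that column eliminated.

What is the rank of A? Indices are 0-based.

rank = 3

[1] R0 <-> R1
[1] R0 /= 2  ⇒  (1, 3, 1)
     R2 -= 1·R0  ⇒  (0, 1, 0)
[2] R1 /= 4  ⇒  (0, 1, 2)
     R0 -= 3·R1  ⇒  (1, 0, 0)
     R2 -= 1·R1  ⇒  (0, 0, 3)
[3] R2 /= 3  ⇒  (0, 0, 1)
     R1 -= 2·R2  ⇒  (0, 1, 0)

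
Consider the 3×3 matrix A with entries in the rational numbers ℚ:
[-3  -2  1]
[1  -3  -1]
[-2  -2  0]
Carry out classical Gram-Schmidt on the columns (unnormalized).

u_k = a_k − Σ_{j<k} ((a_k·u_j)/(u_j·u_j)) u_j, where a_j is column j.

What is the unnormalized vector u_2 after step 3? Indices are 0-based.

u_2 = (16/63, 4/63, -22/63)

Step 1: u_0 = a_0 = (-3, 1, -2).
Step 2: u_1 = a_1 − (1/2)·u_0 = (-1/2, -7/2, -1).
Step 3: u_2 = a_2 − (-2/7)·u_0 − (2/9)·u_1 = (16/63, 4/63, -22/63).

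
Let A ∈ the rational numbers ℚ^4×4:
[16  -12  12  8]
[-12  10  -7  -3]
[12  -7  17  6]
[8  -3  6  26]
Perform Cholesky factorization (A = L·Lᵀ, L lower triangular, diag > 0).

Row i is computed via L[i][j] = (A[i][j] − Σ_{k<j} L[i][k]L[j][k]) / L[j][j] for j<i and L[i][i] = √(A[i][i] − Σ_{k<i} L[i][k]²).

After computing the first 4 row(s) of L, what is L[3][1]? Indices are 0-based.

L[3][1] = 3

Step 1: L[0][0] = √(16) = 4.
  L[1][0] = (-12) / L[0][0] = -3.
Step 2: L[1][1] = √(1) = 1.
  L[2][0] = (12) / L[0][0] = 3.
  L[2][1] = (2) / L[1][1] = 2.
Step 3: L[2][2] = √(4) = 2.
  L[3][0] = (8) / L[0][0] = 2.
  L[3][1] = (3) / L[1][1] = 3.
  L[3][2] = (-6) / L[2][2] = -3.
Step 4: L[3][3] = √(4) = 2.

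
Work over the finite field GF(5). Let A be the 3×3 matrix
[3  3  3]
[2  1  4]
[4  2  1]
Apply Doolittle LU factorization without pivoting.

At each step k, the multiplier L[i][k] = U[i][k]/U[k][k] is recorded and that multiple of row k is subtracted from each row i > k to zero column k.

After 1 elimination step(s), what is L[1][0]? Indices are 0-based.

L[1][0] = 4

[col 0] pivot 3
  R1 -= 4*R0 → (0, 4, 2)  (L[1][0] := 4)
  R2 -= 3*R0 → (0, 3, 2)  (L[2][0] := 3)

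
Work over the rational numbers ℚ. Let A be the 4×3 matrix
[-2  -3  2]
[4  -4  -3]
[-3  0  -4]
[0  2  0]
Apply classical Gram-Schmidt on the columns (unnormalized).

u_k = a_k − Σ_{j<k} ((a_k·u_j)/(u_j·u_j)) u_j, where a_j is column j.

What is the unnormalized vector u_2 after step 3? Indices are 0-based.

u_2 = (1772/741, -77/39, -1044/247, -268/741)

Step 1: u_0 = a_0 = (-2, 4, -3, 0).
Step 2: u_1 = a_1 − (-10/29)·u_0 = (-107/29, -76/29, -30/29, 2).
Step 3: u_2 = a_2 − (-4/29)·u_0 − (134/741)·u_1 = (1772/741, -77/39, -1044/247, -268/741).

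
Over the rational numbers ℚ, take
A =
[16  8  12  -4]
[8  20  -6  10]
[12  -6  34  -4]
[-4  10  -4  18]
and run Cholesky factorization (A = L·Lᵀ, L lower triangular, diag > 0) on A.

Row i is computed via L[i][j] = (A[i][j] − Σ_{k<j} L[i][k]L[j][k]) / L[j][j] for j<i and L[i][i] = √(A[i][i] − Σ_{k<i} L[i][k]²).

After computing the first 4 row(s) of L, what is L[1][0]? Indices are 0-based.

Step 1: L[0][0] = √(16) = 4.
  L[1][0] = (8) / L[0][0] = 2.
Step 2: L[1][1] = √(16) = 4.
  L[2][0] = (12) / L[0][0] = 3.
  L[2][1] = (-12) / L[1][1] = -3.
Step 3: L[2][2] = √(16) = 4.
  L[3][0] = (-4) / L[0][0] = -1.
  L[3][1] = (12) / L[1][1] = 3.
  L[3][2] = (8) / L[2][2] = 2.
Step 4: L[3][3] = √(4) = 2.

L[1][0] = 2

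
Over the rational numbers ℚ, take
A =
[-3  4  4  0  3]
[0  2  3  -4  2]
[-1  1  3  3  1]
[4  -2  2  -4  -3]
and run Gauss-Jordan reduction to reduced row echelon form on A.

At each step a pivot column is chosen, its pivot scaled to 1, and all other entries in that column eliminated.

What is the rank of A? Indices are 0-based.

[1] R0 /= -3  ⇒  (1, -4/3, -4/3, 0, -1)
     R2 -= -1·R0  ⇒  (0, -1/3, 5/3, 3, 0)
     R3 -= 4·R0  ⇒  (0, 10/3, 22/3, -4, 1)
[2] R1 /= 2  ⇒  (0, 1, 3/2, -2, 1)
     R0 -= -4/3·R1  ⇒  (1, 0, 2/3, -8/3, 1/3)
     R2 -= -1/3·R1  ⇒  (0, 0, 13/6, 7/3, 1/3)
     R3 -= 10/3·R1  ⇒  (0, 0, 7/3, 8/3, -7/3)
[3] R2 /= 13/6  ⇒  (0, 0, 1, 14/13, 2/13)
     R0 -= 2/3·R2  ⇒  (1, 0, 0, -44/13, 3/13)
     R1 -= 3/2·R2  ⇒  (0, 1, 0, -47/13, 10/13)
     R3 -= 7/3·R2  ⇒  (0, 0, 0, 2/13, -35/13)
[4] R3 /= 2/13  ⇒  (0, 0, 0, 1, -35/2)
     R0 -= -44/13·R3  ⇒  (1, 0, 0, 0, -59)
     R1 -= -47/13·R3  ⇒  (0, 1, 0, 0, -125/2)
     R2 -= 14/13·R3  ⇒  (0, 0, 1, 0, 19)

rank = 4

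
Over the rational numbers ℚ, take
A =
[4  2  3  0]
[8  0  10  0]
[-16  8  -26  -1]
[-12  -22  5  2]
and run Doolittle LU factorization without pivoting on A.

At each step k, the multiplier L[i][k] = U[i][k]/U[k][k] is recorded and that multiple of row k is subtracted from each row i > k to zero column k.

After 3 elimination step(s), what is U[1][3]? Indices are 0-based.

U[1][3] = 0

[col 0] pivot 4
  R1 -= 2*R0 → (0, -4, 4, 0)  (L[1][0] := 2)
  R2 -= -4*R0 → (0, 16, -14, -1)  (L[2][0] := -4)
  R3 -= -3*R0 → (0, -16, 14, 2)  (L[3][0] := -3)
[col 1] pivot -4
  R2 -= -4*R1 → (0, 0, 2, -1)  (L[2][1] := -4)
  R3 -= 4*R1 → (0, 0, -2, 2)  (L[3][1] := 4)
[col 2] pivot 2
  R3 -= -1*R2 → (0, 0, 0, 1)  (L[3][2] := -1)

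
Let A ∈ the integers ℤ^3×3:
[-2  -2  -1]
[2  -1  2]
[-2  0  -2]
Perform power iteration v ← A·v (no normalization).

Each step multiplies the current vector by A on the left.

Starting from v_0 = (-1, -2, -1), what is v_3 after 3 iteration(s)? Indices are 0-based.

v_3 = (2, -96, 72)

v_0 = (-1, -2, -1).
v_1 = A·v_0 = (7, -2, 4).
v_2 = A·v_1 = (-14, 24, -22).
v_3 = A·v_2 = (2, -96, 72).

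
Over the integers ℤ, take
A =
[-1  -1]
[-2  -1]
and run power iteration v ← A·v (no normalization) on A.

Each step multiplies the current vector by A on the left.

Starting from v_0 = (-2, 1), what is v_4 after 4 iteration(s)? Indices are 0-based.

v_0 = (-2, 1).
v_1 = A·v_0 = (1, 3).
v_2 = A·v_1 = (-4, -5).
v_3 = A·v_2 = (9, 13).
v_4 = A·v_3 = (-22, -31).

v_4 = (-22, -31)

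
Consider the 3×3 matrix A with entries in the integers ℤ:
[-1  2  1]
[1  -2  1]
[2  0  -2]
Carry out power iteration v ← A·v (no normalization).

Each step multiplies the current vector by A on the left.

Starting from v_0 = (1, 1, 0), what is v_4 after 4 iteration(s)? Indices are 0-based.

v_4 = (-33, 37, 14)

v_0 = (1, 1, 0).
v_1 = A·v_0 = (1, -1, 2).
v_2 = A·v_1 = (-1, 5, -2).
v_3 = A·v_2 = (9, -13, 2).
v_4 = A·v_3 = (-33, 37, 14).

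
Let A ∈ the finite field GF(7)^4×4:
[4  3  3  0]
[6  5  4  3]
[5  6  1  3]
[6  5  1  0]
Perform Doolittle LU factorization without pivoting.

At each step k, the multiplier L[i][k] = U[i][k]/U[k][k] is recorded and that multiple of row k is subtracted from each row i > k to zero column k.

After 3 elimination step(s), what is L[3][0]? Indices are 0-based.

L[3][0] = 5

[col 0] pivot 4
  R1 -= 5*R0 → (0, 4, 3, 3)  (L[1][0] := 5)
  R2 -= 3*R0 → (0, 4, 6, 3)  (L[2][0] := 3)
  R3 -= 5*R0 → (0, 4, 0, 0)  (L[3][0] := 5)
[col 1] pivot 4
  R2 -= 1*R1 → (0, 0, 3, 0)  (L[2][1] := 1)
  R3 -= 1*R1 → (0, 0, 4, 4)  (L[3][1] := 1)
[col 2] pivot 3
  R3 -= 6*R2 → (0, 0, 0, 4)  (L[3][2] := 6)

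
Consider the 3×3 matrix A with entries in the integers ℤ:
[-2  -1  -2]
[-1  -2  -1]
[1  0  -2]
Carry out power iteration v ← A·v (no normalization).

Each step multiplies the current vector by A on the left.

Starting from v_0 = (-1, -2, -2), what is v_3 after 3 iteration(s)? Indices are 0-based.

v_3 = (79, 77, -33)

v_0 = (-1, -2, -2).
v_1 = A·v_0 = (8, 7, 3).
v_2 = A·v_1 = (-29, -25, 2).
v_3 = A·v_2 = (79, 77, -33).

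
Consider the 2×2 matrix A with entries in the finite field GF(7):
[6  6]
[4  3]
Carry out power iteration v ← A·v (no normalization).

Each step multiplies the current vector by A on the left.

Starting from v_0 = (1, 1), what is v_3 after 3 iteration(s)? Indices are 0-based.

v_0 = (1, 1).
v_1 = A·v_0 = (5, 0).
v_2 = A·v_1 = (2, 6).
v_3 = A·v_2 = (6, 5).

v_3 = (6, 5)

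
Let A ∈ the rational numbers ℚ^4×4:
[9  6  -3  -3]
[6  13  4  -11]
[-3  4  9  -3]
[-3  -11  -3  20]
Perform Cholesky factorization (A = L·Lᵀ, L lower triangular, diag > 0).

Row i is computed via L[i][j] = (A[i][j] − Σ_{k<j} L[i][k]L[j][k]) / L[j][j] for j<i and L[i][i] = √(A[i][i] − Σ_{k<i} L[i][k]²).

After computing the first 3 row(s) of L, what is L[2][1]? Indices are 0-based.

Step 1: L[0][0] = √(9) = 3.
  L[1][0] = (6) / L[0][0] = 2.
Step 2: L[1][1] = √(9) = 3.
  L[2][0] = (-3) / L[0][0] = -1.
  L[2][1] = (6) / L[1][1] = 2.
Step 3: L[2][2] = √(4) = 2.

L[2][1] = 2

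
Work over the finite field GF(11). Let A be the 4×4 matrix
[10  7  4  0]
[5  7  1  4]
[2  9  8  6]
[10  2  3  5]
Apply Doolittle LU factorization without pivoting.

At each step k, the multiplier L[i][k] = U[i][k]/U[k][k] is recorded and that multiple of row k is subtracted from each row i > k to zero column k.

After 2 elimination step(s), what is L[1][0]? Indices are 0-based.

k=0: U[0][0]=10
  eliminate (1,0): mult=6, new row 1: (0, 9, 10, 4); set L[1][0]=6
  eliminate (2,0): mult=9, new row 2: (0, 1, 5, 6); set L[2][0]=9
  eliminate (3,0): mult=1, new row 3: (0, 6, 10, 5); set L[3][0]=1
k=1: U[1][1]=9
  eliminate (2,1): mult=5, new row 2: (0, 0, 10, 8); set L[2][1]=5
  eliminate (3,1): mult=8, new row 3: (0, 0, 7, 6); set L[3][1]=8

L[1][0] = 6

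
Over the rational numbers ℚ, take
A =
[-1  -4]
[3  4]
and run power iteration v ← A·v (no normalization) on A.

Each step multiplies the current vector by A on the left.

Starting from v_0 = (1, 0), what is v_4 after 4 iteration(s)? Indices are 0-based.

v_4 = (13, -63)

v_0 = (1, 0).
v_1 = A·v_0 = (-1, 3).
v_2 = A·v_1 = (-11, 9).
v_3 = A·v_2 = (-25, 3).
v_4 = A·v_3 = (13, -63).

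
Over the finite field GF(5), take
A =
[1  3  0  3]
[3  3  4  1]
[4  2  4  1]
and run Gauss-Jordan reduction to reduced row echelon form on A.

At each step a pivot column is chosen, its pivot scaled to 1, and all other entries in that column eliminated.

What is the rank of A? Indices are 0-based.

pivot(0,0)=1: scale R0 → (1, 3, 0, 3)
  clear (1,0): R1 −= (3)R0 → (0, 4, 4, 2)
  clear (2,0): R2 −= (4)R0 → (0, 0, 4, 4)
pivot(1,1)=4: scale R1 → (0, 1, 1, 3)
  clear (0,1): R0 −= (3)R1 → (1, 0, 2, 4)
pivot(2,2)=4: scale R2 → (0, 0, 1, 1)
  clear (0,2): R0 −= (2)R2 → (1, 0, 0, 2)
  clear (1,2): R1 −= (1)R2 → (0, 1, 0, 2)

rank = 3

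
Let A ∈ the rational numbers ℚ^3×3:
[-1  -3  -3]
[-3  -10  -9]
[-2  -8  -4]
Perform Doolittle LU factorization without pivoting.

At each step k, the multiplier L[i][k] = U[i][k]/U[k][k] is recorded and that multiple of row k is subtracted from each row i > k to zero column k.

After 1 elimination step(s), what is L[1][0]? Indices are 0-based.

[col 0] pivot -1
  R1 -= 3*R0 → (0, -1, 0)  (L[1][0] := 3)
  R2 -= 2*R0 → (0, -2, 2)  (L[2][0] := 2)

L[1][0] = 3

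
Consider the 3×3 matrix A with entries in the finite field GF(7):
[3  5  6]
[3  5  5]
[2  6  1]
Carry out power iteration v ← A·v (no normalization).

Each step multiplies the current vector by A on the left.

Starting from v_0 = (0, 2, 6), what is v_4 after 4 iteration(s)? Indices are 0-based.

v_0 = (0, 2, 6).
v_1 = A·v_0 = (4, 5, 4).
v_2 = A·v_1 = (5, 1, 0).
v_3 = A·v_2 = (6, 6, 2).
v_4 = A·v_3 = (4, 2, 1).

v_4 = (4, 2, 1)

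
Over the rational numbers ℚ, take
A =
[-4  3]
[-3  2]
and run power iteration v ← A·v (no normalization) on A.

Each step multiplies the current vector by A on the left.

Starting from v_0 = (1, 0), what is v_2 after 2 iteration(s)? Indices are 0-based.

v_0 = (1, 0).
v_1 = A·v_0 = (-4, -3).
v_2 = A·v_1 = (7, 6).

v_2 = (7, 6)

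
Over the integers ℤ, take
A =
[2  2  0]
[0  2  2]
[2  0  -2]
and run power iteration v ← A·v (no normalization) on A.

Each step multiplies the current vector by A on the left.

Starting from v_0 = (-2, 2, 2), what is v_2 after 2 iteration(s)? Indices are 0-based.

v_2 = (16, 0, 16)

v_0 = (-2, 2, 2).
v_1 = A·v_0 = (0, 8, -8).
v_2 = A·v_1 = (16, 0, 16).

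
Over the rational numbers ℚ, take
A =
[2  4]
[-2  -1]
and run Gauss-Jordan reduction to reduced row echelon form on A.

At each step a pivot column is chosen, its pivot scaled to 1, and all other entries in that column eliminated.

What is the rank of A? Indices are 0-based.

rank = 2

[1] R0 /= 2  ⇒  (1, 2)
     R1 -= -2·R0  ⇒  (0, 3)
[2] R1 /= 3  ⇒  (0, 1)
     R0 -= 2·R1  ⇒  (1, 0)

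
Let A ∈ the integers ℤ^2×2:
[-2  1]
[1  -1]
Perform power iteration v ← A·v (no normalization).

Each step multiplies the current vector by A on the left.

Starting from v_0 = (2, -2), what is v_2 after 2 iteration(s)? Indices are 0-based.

v_0 = (2, -2).
v_1 = A·v_0 = (-6, 4).
v_2 = A·v_1 = (16, -10).

v_2 = (16, -10)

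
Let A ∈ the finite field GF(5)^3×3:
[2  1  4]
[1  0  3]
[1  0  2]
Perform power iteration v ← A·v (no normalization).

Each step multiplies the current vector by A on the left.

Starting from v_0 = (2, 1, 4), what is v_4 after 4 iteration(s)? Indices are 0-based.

v_0 = (2, 1, 4).
v_1 = A·v_0 = (1, 4, 0).
v_2 = A·v_1 = (1, 1, 1).
v_3 = A·v_2 = (2, 4, 3).
v_4 = A·v_3 = (0, 1, 3).

v_4 = (0, 1, 3)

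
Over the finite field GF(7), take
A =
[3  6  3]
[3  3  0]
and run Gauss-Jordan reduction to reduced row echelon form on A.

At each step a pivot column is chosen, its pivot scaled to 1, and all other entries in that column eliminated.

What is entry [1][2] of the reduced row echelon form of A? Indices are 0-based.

M[1][2] = 1

pivot(0,0)=3: scale R0 → (1, 2, 1)
  clear (1,0): R1 −= (3)R0 → (0, 4, 4)
pivot(1,1)=4: scale R1 → (0, 1, 1)
  clear (0,1): R0 −= (2)R1 → (1, 0, 6)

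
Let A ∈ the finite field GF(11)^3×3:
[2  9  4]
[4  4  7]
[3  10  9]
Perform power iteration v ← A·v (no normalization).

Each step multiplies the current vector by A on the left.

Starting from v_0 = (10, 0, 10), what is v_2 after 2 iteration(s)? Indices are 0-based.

v_0 = (10, 0, 10).
v_1 = A·v_0 = (5, 0, 10).
v_2 = A·v_1 = (6, 2, 6).

v_2 = (6, 2, 6)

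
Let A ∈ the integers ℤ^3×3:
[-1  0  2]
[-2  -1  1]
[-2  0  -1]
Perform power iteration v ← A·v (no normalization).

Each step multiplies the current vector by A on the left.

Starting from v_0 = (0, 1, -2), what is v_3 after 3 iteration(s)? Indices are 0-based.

v_3 = (4, -23, -22)

v_0 = (0, 1, -2).
v_1 = A·v_0 = (-4, -3, 2).
v_2 = A·v_1 = (8, 13, 6).
v_3 = A·v_2 = (4, -23, -22).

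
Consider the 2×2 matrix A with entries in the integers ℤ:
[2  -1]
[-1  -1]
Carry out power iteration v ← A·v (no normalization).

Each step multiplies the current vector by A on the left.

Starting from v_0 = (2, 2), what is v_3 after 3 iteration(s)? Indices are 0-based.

v_0 = (2, 2).
v_1 = A·v_0 = (2, -4).
v_2 = A·v_1 = (8, 2).
v_3 = A·v_2 = (14, -10).

v_3 = (14, -10)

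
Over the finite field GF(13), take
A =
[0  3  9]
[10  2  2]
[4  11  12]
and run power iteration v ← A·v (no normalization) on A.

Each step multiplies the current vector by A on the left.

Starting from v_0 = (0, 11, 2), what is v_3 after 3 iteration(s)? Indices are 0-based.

v_3 = (6, 0, 12)

v_0 = (0, 11, 2).
v_1 = A·v_0 = (12, 0, 2).
v_2 = A·v_1 = (5, 7, 7).
v_3 = A·v_2 = (6, 0, 12).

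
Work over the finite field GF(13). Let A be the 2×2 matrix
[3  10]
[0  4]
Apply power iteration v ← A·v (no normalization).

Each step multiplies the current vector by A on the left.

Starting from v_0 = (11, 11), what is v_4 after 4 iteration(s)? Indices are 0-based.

v_0 = (11, 11).
v_1 = A·v_0 = (0, 5).
v_2 = A·v_1 = (11, 7).
v_3 = A·v_2 = (12, 2).
v_4 = A·v_3 = (4, 8).

v_4 = (4, 8)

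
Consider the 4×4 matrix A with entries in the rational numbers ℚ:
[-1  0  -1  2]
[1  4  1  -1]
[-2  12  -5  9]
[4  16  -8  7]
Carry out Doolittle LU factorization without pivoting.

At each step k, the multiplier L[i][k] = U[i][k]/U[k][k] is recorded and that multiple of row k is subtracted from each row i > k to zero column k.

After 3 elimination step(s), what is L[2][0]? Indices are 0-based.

L[2][0] = 2

k=0: U[0][0]=-1
  eliminate (1,0): mult=-1, new row 1: (0, 4, 0, 1); set L[1][0]=-1
  eliminate (2,0): mult=2, new row 2: (0, 12, -3, 5); set L[2][0]=2
  eliminate (3,0): mult=-4, new row 3: (0, 16, -12, 15); set L[3][0]=-4
k=1: U[1][1]=4
  eliminate (2,1): mult=3, new row 2: (0, 0, -3, 2); set L[2][1]=3
  eliminate (3,1): mult=4, new row 3: (0, 0, -12, 11); set L[3][1]=4
k=2: U[2][2]=-3
  eliminate (3,2): mult=4, new row 3: (0, 0, 0, 3); set L[3][2]=4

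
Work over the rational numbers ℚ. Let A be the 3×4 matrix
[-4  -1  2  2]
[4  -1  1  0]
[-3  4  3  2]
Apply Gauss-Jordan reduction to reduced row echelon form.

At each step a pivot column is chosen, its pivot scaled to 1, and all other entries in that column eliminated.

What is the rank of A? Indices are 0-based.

rank = 3

step 1: normalize row 0 (÷-4) = (1, 1/4, -1/2, -1/2)
  row 1: subtract 4×row0 = (0, -2, 3, 2)
  row 2: subtract -3×row0 = (0, 19/4, 3/2, 1/2)
step 2: normalize row 1 (÷-2) = (0, 1, -3/2, -1)
  row 0: subtract 1/4×row1 = (1, 0, -1/8, -1/4)
  row 2: subtract 19/4×row1 = (0, 0, 69/8, 21/4)
step 3: normalize row 2 (÷69/8) = (0, 0, 1, 14/23)
  row 0: subtract -1/8×row2 = (1, 0, 0, -4/23)
  row 1: subtract -3/2×row2 = (0, 1, 0, -2/23)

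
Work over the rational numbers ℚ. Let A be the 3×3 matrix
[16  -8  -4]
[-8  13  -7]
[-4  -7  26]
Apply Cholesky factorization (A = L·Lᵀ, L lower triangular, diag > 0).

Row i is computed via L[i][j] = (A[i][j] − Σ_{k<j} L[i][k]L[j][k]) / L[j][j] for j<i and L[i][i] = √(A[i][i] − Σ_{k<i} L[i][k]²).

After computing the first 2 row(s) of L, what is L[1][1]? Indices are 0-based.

L[1][1] = 3

Step 1: L[0][0] = √(16) = 4.
  L[1][0] = (-8) / L[0][0] = -2.
Step 2: L[1][1] = √(9) = 3.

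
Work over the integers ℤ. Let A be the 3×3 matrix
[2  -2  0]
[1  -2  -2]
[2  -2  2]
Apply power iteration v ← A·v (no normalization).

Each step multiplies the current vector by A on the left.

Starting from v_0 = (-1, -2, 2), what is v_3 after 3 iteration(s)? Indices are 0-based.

v_0 = (-1, -2, 2).
v_1 = A·v_0 = (2, -1, 6).
v_2 = A·v_1 = (6, -8, 18).
v_3 = A·v_2 = (28, -14, 64).

v_3 = (28, -14, 64)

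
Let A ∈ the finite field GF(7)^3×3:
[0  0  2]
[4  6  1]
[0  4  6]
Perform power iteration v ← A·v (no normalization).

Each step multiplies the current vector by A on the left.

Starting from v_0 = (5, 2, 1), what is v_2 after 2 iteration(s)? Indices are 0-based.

v_2 = (0, 3, 6)

v_0 = (5, 2, 1).
v_1 = A·v_0 = (2, 5, 0).
v_2 = A·v_1 = (0, 3, 6).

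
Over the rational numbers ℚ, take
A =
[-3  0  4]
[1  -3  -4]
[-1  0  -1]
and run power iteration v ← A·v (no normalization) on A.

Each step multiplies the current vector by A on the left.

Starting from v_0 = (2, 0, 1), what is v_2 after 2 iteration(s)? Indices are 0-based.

v_0 = (2, 0, 1).
v_1 = A·v_0 = (-2, -2, -3).
v_2 = A·v_1 = (-6, 16, 5).

v_2 = (-6, 16, 5)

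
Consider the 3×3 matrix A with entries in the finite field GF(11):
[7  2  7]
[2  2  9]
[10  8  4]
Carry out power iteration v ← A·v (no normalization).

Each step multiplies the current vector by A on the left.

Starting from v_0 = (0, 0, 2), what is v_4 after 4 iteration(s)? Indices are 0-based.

v_0 = (0, 0, 2).
v_1 = A·v_0 = (3, 7, 8).
v_2 = A·v_1 = (3, 4, 8).
v_3 = A·v_2 = (8, 9, 6).
v_4 = A·v_3 = (6, 0, 0).

v_4 = (6, 0, 0)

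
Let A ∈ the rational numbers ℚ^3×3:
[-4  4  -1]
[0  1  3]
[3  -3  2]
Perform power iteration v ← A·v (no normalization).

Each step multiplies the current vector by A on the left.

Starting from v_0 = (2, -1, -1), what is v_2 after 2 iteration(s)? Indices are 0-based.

v_2 = (21, 17, -7)

v_0 = (2, -1, -1).
v_1 = A·v_0 = (-11, -4, 7).
v_2 = A·v_1 = (21, 17, -7).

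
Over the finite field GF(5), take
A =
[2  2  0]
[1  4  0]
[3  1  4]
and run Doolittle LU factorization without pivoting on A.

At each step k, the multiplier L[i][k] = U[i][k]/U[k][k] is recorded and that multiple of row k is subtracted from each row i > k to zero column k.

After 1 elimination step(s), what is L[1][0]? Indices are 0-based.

L[1][0] = 3

[col 0] pivot 2
  R1 -= 3*R0 → (0, 3, 0)  (L[1][0] := 3)
  R2 -= 4*R0 → (0, 3, 4)  (L[2][0] := 4)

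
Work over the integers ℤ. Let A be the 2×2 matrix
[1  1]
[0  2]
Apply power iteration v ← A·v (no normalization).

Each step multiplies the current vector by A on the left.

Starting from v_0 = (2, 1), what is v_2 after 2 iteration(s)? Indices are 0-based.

v_2 = (5, 4)

v_0 = (2, 1).
v_1 = A·v_0 = (3, 2).
v_2 = A·v_1 = (5, 4).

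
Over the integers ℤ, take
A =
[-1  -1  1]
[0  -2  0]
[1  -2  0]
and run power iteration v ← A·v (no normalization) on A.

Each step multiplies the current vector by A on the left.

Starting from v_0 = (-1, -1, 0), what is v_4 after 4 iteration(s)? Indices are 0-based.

v_0 = (-1, -1, 0).
v_1 = A·v_0 = (2, 2, 1).
v_2 = A·v_1 = (-3, -4, -2).
v_3 = A·v_2 = (5, 8, 5).
v_4 = A·v_3 = (-8, -16, -11).

v_4 = (-8, -16, -11)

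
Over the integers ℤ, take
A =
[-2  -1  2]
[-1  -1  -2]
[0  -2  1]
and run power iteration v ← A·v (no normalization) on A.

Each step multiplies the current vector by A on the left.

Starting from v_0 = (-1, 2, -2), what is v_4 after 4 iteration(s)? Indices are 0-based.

v_0 = (-1, 2, -2).
v_1 = A·v_0 = (-4, 3, -6).
v_2 = A·v_1 = (-7, 13, -12).
v_3 = A·v_2 = (-23, 18, -38).
v_4 = A·v_3 = (-48, 81, -74).

v_4 = (-48, 81, -74)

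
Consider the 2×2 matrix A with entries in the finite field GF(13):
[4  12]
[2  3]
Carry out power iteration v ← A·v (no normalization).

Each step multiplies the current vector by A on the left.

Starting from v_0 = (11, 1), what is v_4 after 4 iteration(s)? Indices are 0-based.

v_0 = (11, 1).
v_1 = A·v_0 = (4, 12).
v_2 = A·v_1 = (4, 5).
v_3 = A·v_2 = (11, 10).
v_4 = A·v_3 = (8, 0).

v_4 = (8, 0)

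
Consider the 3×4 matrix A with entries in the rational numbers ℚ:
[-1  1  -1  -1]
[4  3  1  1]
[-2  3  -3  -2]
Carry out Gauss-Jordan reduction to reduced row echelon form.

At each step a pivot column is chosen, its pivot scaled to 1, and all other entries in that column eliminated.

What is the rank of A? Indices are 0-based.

rank = 3

pivot(0,0)=-1: scale R0 → (1, -1, 1, 1)
  clear (1,0): R1 −= (4)R0 → (0, 7, -3, -3)
  clear (2,0): R2 −= (-2)R0 → (0, 1, -1, 0)
pivot(1,1)=7: scale R1 → (0, 1, -3/7, -3/7)
  clear (0,1): R0 −= (-1)R1 → (1, 0, 4/7, 4/7)
  clear (2,1): R2 −= (1)R1 → (0, 0, -4/7, 3/7)
pivot(2,2)=-4/7: scale R2 → (0, 0, 1, -3/4)
  clear (0,2): R0 −= (4/7)R2 → (1, 0, 0, 1)
  clear (1,2): R1 −= (-3/7)R2 → (0, 1, 0, -3/4)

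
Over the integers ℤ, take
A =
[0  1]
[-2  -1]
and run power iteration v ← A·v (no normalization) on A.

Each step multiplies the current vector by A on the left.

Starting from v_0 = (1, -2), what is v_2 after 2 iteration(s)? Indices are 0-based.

v_2 = (0, 4)

v_0 = (1, -2).
v_1 = A·v_0 = (-2, 0).
v_2 = A·v_1 = (0, 4).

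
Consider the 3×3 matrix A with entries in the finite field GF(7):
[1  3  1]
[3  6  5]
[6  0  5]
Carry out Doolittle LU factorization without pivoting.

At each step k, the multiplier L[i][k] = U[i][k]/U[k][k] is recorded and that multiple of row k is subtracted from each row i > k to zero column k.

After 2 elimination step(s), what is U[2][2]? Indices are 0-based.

U[2][2] = 1

k=0: U[0][0]=1
  eliminate (1,0): mult=3, new row 1: (0, 4, 2); set L[1][0]=3
  eliminate (2,0): mult=6, new row 2: (0, 3, 6); set L[2][0]=6
k=1: U[1][1]=4
  eliminate (2,1): mult=6, new row 2: (0, 0, 1); set L[2][1]=6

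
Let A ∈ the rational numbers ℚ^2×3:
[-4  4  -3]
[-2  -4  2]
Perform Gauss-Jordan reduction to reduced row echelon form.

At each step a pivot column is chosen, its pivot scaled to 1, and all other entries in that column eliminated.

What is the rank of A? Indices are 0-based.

step 1: normalize row 0 (÷-4) = (1, -1, 3/4)
  row 1: subtract -2×row0 = (0, -6, 7/2)
step 2: normalize row 1 (÷-6) = (0, 1, -7/12)
  row 0: subtract -1×row1 = (1, 0, 1/6)

rank = 2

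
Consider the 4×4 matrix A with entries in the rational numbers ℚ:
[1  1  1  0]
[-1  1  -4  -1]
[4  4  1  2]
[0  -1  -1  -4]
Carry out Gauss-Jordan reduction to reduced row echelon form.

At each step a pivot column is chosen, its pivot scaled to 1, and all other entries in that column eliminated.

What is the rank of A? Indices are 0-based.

rank = 4

step 1: normalize row 0 (÷1) = (1, 1, 1, 0)
  row 1: subtract -1×row0 = (0, 2, -3, -1)
  row 2: subtract 4×row0 = (0, 0, -3, 2)
step 2: normalize row 1 (÷2) = (0, 1, -3/2, -1/2)
  row 0: subtract 1×row1 = (1, 0, 5/2, 1/2)
  row 3: subtract -1×row1 = (0, 0, -5/2, -9/2)
step 3: normalize row 2 (÷-3) = (0, 0, 1, -2/3)
  row 0: subtract 5/2×row2 = (1, 0, 0, 13/6)
  row 1: subtract -3/2×row2 = (0, 1, 0, -3/2)
  row 3: subtract -5/2×row2 = (0, 0, 0, -37/6)
step 4: normalize row 3 (÷-37/6) = (0, 0, 0, 1)
  row 0: subtract 13/6×row3 = (1, 0, 0, 0)
  row 1: subtract -3/2×row3 = (0, 1, 0, 0)
  row 2: subtract -2/3×row3 = (0, 0, 1, 0)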